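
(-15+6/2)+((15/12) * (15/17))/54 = -11.98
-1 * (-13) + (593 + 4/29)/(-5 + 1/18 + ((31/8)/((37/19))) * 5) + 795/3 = 153314110/386657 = 396.51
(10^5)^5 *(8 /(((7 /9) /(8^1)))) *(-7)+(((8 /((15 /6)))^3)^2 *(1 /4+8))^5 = -5364417978984511717143529142550253417728539885568 /931322574615478515625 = -5759999945453223278915065000.00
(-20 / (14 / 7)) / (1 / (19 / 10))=-19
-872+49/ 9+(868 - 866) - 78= -8483/ 9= -942.56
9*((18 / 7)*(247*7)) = 40014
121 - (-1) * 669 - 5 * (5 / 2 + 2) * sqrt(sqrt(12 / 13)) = -45 * 13^(3 / 4) * sqrt(2) * 3^(1 / 4) / 26 + 790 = 767.95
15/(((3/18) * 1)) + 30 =120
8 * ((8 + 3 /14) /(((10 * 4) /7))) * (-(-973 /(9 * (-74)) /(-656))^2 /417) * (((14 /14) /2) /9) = -156653 /20614836400128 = -0.00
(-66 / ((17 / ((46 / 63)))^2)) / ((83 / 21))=-46552 / 1511181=-0.03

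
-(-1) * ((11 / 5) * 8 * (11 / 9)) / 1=968 / 45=21.51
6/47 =0.13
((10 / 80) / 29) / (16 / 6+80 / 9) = 9 / 24128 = 0.00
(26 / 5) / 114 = 13 / 285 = 0.05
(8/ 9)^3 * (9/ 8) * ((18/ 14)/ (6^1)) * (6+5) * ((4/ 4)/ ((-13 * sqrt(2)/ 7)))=-176 * sqrt(2)/ 351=-0.71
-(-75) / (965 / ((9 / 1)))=0.70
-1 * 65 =-65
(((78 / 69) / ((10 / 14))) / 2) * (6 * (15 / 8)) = 819 / 92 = 8.90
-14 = -14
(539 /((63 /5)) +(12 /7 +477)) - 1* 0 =32854 /63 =521.49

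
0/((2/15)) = 0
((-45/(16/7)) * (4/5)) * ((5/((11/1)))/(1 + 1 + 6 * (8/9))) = -945/968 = -0.98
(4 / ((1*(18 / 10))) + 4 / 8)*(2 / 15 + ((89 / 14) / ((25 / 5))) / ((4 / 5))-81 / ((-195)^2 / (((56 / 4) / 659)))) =5640236119 / 1202806800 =4.69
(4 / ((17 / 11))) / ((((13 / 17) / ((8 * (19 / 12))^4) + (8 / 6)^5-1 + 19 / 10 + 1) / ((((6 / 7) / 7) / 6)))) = 111471370560 / 12902760192763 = 0.01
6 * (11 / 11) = 6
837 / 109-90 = -8973 / 109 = -82.32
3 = 3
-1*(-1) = 1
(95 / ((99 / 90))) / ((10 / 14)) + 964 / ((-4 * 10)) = 96.81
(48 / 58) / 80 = 3 / 290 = 0.01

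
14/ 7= 2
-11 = -11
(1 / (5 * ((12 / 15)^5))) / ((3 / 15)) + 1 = 4149 / 1024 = 4.05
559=559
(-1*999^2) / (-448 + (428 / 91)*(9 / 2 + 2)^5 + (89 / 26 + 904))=-726544728 / 40062811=-18.14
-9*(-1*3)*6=162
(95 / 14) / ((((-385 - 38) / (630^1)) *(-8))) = 475 / 376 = 1.26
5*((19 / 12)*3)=95 / 4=23.75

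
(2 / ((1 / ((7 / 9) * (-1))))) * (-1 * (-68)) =-952 / 9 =-105.78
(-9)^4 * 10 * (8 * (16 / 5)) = 1679616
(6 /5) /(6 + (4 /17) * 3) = 17 /95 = 0.18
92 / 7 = 13.14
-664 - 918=-1582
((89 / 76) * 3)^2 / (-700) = -71289 / 4043200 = -0.02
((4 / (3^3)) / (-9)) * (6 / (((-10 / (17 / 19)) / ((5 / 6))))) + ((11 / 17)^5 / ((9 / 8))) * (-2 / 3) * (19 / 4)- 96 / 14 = -328976234518 / 45888358383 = -7.17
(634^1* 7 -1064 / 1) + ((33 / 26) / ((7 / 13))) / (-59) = 3373.96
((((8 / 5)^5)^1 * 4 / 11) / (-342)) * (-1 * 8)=524288 / 5878125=0.09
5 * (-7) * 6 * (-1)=210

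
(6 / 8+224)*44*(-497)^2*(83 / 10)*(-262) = -26559172666873 / 5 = -5311834533374.60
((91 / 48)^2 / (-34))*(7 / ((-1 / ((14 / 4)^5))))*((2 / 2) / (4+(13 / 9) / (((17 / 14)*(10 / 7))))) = 4871256845 / 60571648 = 80.42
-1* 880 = -880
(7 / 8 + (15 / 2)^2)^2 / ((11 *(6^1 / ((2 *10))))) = 1044245 / 1056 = 988.87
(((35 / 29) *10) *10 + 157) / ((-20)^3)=-8053 / 232000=-0.03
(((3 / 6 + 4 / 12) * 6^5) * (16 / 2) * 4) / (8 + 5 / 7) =1451520 / 61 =23795.41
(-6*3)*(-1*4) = 72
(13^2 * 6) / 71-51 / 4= 435 / 284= 1.53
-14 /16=-7 /8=-0.88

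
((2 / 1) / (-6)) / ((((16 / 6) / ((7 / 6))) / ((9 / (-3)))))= 0.44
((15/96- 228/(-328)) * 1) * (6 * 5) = 16755/656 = 25.54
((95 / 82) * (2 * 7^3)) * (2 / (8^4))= 32585 / 83968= 0.39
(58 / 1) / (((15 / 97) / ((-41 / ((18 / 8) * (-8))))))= 115333 / 135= 854.32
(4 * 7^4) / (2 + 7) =9604 / 9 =1067.11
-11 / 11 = -1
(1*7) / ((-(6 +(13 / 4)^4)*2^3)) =-224 / 30097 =-0.01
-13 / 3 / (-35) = 13 / 105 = 0.12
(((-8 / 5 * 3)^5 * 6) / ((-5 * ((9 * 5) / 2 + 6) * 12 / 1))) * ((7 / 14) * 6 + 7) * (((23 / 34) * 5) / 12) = 5087232 / 201875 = 25.20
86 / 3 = 28.67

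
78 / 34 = 39 / 17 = 2.29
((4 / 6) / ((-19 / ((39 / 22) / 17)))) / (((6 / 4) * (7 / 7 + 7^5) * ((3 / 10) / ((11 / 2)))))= -65 / 24430428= -0.00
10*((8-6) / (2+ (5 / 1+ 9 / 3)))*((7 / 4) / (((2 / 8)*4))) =7 / 2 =3.50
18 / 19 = 0.95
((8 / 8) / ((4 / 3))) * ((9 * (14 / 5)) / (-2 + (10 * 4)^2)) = 189 / 15980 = 0.01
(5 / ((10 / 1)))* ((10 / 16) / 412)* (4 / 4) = 5 / 6592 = 0.00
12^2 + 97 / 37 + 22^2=630.62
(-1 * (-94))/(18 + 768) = 47/393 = 0.12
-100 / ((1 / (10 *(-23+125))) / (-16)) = 1632000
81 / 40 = 2.02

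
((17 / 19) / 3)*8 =136 / 57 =2.39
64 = 64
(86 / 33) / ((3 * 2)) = 43 / 99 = 0.43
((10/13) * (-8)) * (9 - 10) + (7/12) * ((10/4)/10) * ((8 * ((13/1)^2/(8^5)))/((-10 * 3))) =471843821/76677120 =6.15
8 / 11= 0.73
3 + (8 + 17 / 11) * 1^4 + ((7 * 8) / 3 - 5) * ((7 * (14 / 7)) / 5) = 8384 / 165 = 50.81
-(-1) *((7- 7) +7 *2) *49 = 686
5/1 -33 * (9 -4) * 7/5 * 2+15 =-442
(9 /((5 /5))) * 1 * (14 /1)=126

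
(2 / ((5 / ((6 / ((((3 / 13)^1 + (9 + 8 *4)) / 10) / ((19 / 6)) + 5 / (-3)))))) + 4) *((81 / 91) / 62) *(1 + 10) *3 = -4661712 / 3811171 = -1.22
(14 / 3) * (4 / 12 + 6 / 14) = 32 / 9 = 3.56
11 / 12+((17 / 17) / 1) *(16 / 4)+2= 83 / 12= 6.92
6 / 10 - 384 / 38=-903 / 95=-9.51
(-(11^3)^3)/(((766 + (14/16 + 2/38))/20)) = -7168160980640/116573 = -61490748.12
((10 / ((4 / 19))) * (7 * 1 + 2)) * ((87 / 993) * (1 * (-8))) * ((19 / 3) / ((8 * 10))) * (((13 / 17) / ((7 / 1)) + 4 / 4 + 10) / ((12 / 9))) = -62280081 / 315112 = -197.64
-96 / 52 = -1.85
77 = 77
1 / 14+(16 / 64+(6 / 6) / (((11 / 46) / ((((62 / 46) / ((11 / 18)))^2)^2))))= 5446697835429 / 54866210476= 99.27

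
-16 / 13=-1.23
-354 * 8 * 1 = -2832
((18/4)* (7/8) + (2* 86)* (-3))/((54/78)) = -35503/48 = -739.65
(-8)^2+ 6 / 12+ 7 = 143 / 2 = 71.50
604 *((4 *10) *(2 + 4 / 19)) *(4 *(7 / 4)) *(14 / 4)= 24860640 / 19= 1308454.74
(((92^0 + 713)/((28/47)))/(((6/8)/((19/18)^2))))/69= 288439/11178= 25.80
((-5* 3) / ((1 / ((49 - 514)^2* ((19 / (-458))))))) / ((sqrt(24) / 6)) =61624125* sqrt(6) / 916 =164790.02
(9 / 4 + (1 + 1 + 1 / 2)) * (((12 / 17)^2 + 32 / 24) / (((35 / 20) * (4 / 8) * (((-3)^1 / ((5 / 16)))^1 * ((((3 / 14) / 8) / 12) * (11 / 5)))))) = -6034400 / 28611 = -210.91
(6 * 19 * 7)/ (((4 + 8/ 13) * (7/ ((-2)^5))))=-3952/ 5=-790.40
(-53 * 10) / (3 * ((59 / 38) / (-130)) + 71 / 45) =-343.72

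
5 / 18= 0.28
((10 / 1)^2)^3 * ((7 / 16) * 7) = 3062500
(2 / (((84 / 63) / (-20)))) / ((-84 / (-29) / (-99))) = 14355 / 14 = 1025.36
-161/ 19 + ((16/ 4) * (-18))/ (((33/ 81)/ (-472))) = 17432021/ 209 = 83406.80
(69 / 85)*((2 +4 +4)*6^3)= 29808 / 17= 1753.41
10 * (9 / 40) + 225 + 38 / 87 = 79235 / 348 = 227.69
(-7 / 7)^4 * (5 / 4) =5 / 4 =1.25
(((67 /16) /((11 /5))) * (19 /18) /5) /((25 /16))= 1273 /4950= 0.26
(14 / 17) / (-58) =-7 / 493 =-0.01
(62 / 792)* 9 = 31 / 44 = 0.70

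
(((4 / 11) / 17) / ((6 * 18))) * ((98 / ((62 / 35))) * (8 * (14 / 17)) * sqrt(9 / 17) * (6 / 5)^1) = 76832 * sqrt(17) / 5025999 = 0.06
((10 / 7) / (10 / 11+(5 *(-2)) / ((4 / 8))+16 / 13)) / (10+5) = -143 / 26817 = -0.01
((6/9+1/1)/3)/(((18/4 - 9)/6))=-20/27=-0.74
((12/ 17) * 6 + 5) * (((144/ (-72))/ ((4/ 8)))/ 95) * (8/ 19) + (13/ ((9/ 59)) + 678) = 210730049/ 276165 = 763.06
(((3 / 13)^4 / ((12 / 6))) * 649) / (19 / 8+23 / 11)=771012 / 3741491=0.21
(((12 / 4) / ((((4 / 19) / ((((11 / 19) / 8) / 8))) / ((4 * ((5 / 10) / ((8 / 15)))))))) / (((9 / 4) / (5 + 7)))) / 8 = 165 / 512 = 0.32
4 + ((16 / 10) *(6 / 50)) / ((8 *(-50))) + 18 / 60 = 13436 / 3125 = 4.30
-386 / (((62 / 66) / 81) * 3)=-343926 / 31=-11094.39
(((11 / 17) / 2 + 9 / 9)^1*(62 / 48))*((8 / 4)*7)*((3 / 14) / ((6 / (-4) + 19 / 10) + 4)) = 6975 / 5984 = 1.17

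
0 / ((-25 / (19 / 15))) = 0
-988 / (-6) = 494 / 3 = 164.67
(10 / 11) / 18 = 5 / 99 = 0.05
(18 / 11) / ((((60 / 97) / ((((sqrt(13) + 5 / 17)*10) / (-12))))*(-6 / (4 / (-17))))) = -97*sqrt(13) / 1122 - 485 / 19074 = -0.34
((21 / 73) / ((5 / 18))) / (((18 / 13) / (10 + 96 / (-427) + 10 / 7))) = 186576 / 22265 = 8.38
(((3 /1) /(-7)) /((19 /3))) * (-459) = 4131 /133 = 31.06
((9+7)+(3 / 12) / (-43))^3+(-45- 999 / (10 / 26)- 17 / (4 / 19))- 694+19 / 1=17641305899 / 25442240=693.39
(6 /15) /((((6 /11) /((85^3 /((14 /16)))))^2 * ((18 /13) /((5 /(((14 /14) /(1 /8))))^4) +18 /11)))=13051636137718750000 /211075389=61834002531.29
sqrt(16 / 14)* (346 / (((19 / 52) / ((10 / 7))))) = 359840* sqrt(14) / 931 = 1446.18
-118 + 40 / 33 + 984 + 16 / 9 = 86030 / 99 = 868.99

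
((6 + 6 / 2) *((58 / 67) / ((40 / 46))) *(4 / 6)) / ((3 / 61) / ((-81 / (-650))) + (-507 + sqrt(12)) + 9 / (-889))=-1086641426373574491 / 92159925483121603540 - 4289807546835489 *sqrt(3) / 92159925483121603540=-0.01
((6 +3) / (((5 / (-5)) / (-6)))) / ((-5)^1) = -54 / 5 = -10.80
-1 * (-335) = 335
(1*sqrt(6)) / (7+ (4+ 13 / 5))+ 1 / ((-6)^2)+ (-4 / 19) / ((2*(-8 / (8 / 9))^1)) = 0.22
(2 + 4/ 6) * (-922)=-7376/ 3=-2458.67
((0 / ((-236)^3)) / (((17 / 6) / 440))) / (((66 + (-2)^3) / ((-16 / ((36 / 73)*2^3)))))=0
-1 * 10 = -10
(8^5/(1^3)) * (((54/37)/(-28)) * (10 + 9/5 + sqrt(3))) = -26099712/1295 - 442368 * sqrt(3)/259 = -23112.53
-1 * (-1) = 1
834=834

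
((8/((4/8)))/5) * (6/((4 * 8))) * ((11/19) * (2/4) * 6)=99/95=1.04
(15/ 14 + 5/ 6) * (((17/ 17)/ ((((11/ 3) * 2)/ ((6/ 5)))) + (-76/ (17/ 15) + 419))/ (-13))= -2633744/ 51051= -51.59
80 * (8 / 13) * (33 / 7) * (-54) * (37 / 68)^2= -97582320 / 26299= -3710.50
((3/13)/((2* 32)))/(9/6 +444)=1/123552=0.00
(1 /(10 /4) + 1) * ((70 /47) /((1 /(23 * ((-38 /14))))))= -130.17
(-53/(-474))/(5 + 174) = 53/84846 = 0.00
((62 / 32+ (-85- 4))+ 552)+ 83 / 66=246151 / 528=466.20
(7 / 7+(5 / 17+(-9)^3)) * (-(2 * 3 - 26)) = -247420 / 17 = -14554.12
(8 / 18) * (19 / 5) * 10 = 152 / 9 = 16.89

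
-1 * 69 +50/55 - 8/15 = -11323/165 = -68.62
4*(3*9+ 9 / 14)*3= 331.71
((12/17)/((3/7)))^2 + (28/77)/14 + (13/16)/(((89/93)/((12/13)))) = 27905363/7922068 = 3.52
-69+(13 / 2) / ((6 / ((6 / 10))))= -1367 / 20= -68.35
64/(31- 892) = -64/861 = -0.07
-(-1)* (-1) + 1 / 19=-18 / 19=-0.95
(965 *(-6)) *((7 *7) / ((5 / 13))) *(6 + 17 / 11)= -61224618 / 11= -5565874.36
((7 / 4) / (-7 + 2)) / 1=-7 / 20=-0.35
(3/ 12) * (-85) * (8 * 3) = -510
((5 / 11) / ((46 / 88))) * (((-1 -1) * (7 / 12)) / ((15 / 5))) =-70 / 207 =-0.34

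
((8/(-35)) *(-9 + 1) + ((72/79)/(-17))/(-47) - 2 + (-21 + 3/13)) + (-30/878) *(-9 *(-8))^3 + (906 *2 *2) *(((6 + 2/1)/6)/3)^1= -422256302656736/37824312435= -11163.62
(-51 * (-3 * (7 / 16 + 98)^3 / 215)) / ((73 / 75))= 8966529140625 / 12857344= 697385.80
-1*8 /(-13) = 8 /13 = 0.62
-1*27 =-27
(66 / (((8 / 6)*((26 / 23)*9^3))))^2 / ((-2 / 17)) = -1088153 / 35481888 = -0.03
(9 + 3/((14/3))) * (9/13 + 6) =11745/182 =64.53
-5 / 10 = -1 / 2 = -0.50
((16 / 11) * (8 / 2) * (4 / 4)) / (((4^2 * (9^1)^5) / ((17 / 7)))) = 68 / 4546773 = 0.00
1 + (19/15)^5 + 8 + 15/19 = 188289631/14428125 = 13.05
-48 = -48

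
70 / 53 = 1.32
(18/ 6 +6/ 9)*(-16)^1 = -176/ 3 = -58.67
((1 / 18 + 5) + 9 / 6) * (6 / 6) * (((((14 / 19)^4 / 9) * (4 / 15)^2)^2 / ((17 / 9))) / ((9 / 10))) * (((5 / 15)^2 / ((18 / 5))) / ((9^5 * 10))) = 11145158950912 / 10192902154614129697282125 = 0.00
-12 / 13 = -0.92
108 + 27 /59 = 6399 /59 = 108.46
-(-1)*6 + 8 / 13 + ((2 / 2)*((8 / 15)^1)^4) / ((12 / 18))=1477874 / 219375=6.74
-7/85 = -0.08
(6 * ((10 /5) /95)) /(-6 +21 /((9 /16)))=18 /4465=0.00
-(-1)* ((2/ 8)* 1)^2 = 1/ 16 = 0.06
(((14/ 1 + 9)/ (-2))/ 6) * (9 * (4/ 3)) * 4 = -92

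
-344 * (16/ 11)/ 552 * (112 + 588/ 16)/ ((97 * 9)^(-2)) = -25998760620/ 253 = -102761899.68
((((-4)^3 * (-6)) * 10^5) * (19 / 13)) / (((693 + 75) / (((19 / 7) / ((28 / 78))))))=27075000 / 49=552551.02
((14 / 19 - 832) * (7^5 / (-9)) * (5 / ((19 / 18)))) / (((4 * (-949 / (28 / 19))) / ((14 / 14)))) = -18581483060 / 6509191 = -2854.65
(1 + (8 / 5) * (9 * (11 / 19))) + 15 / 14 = 13843 / 1330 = 10.41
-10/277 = -0.04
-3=-3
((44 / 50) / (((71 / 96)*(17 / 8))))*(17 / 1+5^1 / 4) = 308352 / 30175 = 10.22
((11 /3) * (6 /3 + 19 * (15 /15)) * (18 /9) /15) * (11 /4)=847 /30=28.23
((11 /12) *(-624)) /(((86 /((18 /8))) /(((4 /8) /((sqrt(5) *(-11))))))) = 117 *sqrt(5) /860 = 0.30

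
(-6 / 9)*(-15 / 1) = 10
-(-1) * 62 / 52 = 31 / 26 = 1.19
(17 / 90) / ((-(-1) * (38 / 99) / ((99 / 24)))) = 6171 / 3040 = 2.03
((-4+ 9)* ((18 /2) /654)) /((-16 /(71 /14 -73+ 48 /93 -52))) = 777375 /1513792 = 0.51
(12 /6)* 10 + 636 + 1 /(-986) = 646815 /986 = 656.00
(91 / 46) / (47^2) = 91 / 101614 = 0.00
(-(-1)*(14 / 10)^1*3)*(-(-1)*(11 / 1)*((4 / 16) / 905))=231 / 18100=0.01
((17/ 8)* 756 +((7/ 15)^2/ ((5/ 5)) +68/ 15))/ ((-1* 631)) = -725063/ 283950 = -2.55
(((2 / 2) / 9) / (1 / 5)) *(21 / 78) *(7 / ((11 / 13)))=245 / 198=1.24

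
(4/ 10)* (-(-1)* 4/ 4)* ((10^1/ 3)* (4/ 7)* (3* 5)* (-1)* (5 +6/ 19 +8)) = -20240/ 133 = -152.18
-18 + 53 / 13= -13.92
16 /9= 1.78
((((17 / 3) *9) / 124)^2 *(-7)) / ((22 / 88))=-18207 / 3844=-4.74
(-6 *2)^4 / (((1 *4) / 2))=10368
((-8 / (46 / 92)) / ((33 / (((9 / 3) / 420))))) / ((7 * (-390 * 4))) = 0.00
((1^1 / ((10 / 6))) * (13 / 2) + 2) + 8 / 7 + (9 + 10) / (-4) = 321 / 140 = 2.29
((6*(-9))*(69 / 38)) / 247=-0.40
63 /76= 0.83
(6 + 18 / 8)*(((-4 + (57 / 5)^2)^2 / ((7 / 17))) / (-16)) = -5562988761 / 280000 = -19867.82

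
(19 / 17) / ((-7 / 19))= -3.03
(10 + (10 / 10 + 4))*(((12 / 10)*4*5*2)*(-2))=-1440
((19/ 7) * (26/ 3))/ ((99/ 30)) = 4940/ 693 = 7.13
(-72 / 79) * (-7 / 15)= 168 / 395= 0.43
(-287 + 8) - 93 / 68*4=-284.47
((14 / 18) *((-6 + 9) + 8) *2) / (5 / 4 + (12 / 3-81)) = -616 / 2727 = -0.23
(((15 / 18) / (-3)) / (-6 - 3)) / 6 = 5 / 972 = 0.01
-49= -49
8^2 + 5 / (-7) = 443 / 7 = 63.29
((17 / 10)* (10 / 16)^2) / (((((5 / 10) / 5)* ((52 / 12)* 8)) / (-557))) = -710175 / 6656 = -106.70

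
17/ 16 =1.06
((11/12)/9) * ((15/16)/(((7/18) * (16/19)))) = 1045/3584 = 0.29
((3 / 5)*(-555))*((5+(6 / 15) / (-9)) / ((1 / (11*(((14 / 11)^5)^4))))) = -690346775514024897676312576 / 305795452242072731455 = -2257544.28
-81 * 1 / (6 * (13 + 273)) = -27 / 572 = -0.05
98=98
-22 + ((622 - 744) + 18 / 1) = -126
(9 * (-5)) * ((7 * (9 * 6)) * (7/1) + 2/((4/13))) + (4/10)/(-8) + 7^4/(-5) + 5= -479351/4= -119837.75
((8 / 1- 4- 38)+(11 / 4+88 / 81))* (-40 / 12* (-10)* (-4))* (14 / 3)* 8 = 109457600 / 729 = 150147.60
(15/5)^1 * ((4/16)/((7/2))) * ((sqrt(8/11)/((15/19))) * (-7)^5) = -45619 * sqrt(22)/55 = -3890.40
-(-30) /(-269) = -30 /269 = -0.11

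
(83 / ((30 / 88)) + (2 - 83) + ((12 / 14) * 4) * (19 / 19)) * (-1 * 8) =-139352 / 105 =-1327.16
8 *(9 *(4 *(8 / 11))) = 209.45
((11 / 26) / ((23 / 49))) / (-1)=-539 / 598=-0.90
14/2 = 7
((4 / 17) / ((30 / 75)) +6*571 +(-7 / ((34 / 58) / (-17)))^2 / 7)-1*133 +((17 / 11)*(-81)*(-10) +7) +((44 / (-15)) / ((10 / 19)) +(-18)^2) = 150878609 / 14025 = 10757.83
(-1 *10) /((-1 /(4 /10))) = 4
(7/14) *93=93/2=46.50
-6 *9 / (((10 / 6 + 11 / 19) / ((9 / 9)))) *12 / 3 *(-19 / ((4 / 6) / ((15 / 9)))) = 146205 / 32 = 4568.91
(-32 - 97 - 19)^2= 21904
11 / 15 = 0.73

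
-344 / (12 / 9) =-258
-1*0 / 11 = 0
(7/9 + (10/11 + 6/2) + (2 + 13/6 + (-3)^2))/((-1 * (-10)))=707/396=1.79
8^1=8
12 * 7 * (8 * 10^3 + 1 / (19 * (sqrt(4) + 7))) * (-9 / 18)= -19152014 / 57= -336000.25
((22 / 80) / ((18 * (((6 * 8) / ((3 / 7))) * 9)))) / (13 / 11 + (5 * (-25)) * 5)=-121 / 4980165120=-0.00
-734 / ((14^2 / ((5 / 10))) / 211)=-77437 / 196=-395.09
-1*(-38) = 38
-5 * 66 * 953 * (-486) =152842140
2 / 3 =0.67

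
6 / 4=1.50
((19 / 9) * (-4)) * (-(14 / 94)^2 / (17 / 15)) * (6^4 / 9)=893760 / 37553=23.80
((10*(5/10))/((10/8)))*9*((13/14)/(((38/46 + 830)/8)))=43056/133763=0.32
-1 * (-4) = 4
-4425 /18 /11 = -1475 /66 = -22.35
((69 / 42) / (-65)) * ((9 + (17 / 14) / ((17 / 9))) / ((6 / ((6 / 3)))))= -207 / 2548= -0.08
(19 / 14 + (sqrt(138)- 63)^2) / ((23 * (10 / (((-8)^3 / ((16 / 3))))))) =-1380408 / 805 + 6048 * sqrt(138) / 115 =-1096.98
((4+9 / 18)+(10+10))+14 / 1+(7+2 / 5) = 45.90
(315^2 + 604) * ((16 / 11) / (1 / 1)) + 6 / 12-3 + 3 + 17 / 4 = 6389265 / 44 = 145210.57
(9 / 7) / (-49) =-0.03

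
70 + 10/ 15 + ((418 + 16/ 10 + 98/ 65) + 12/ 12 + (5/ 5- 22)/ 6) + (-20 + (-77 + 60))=176387/ 390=452.27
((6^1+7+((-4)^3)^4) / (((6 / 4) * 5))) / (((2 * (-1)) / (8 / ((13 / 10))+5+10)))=-922747595 / 39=-23660194.74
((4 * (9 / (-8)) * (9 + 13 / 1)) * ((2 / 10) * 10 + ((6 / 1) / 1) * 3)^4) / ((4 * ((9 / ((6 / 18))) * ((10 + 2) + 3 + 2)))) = -440000 / 51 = -8627.45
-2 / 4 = -1 / 2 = -0.50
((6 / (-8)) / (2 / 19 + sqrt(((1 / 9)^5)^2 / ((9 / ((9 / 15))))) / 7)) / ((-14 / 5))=104342023199925 / 41004584554316 - 319750335* sqrt(15) / 82009169108632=2.54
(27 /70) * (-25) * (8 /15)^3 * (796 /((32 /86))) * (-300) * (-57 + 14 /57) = -7086565120 /133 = -53282444.51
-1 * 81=-81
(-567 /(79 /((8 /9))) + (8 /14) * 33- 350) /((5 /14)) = -74660 /79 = -945.06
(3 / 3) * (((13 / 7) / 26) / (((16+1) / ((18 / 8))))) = 0.01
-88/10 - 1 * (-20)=56/5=11.20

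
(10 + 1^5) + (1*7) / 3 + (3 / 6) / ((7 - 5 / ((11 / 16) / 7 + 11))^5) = 2860751353567823979409 / 214555683884023660206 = 13.33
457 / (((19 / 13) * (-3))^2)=77233 / 3249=23.77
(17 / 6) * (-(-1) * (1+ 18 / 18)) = 17 / 3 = 5.67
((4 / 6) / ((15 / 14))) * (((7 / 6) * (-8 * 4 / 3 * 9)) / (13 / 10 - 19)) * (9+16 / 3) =269696 / 4779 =56.43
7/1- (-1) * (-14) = -7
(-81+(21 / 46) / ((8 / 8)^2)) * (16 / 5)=-5928 / 23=-257.74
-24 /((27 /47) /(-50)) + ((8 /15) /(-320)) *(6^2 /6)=1879991 /900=2088.88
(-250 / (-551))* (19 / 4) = 125 / 58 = 2.16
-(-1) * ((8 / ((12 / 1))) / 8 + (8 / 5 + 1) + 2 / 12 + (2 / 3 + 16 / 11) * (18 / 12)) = 1327 / 220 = 6.03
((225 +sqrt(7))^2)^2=(sqrt(7) +225)^4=2685580636.34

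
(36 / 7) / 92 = 9 / 161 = 0.06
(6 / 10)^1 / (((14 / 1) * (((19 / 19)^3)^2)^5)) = 3 / 70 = 0.04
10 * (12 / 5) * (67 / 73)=1608 / 73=22.03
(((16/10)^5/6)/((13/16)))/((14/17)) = 2228224/853125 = 2.61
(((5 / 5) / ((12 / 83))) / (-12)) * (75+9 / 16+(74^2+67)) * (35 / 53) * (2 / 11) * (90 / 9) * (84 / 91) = -1305753925 / 363792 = -3589.29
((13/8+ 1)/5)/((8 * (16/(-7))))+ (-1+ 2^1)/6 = 2119/15360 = 0.14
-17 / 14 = -1.21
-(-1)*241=241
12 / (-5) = -12 / 5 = -2.40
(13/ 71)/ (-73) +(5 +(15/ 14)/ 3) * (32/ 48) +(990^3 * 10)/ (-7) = -7184371005788/ 5183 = -1386141425.00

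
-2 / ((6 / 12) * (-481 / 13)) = 4 / 37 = 0.11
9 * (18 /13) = 162 /13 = 12.46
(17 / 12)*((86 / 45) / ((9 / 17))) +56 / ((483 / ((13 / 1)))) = 370061 / 55890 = 6.62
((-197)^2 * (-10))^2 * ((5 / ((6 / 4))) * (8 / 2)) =6024553924000 / 3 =2008184641333.33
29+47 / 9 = 308 / 9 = 34.22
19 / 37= 0.51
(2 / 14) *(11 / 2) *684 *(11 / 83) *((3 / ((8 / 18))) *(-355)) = -198323235 / 1162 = -170674.04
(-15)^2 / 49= 225 / 49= 4.59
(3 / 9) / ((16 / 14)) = 7 / 24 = 0.29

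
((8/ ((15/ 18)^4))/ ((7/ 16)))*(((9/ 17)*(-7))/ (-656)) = 93312/ 435625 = 0.21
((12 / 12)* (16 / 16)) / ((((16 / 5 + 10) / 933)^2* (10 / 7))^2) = 11459816005225 / 937024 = 12230013.32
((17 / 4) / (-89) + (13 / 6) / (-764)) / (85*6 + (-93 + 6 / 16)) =-20639 / 170278983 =-0.00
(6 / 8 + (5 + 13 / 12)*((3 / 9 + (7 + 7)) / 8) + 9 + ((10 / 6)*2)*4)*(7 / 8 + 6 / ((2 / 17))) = 4061605 / 2304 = 1762.85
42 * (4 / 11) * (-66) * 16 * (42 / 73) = -677376 / 73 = -9279.12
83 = 83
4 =4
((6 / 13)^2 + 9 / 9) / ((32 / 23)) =4715 / 5408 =0.87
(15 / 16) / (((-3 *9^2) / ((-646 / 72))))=1615 / 46656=0.03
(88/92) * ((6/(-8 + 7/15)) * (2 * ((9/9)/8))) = -0.19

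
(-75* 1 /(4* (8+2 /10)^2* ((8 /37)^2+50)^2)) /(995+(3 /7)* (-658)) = -1171350625 /7501612498427184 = -0.00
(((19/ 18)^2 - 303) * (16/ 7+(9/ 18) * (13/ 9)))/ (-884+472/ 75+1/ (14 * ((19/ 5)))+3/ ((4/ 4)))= 17608425275/ 16961422356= 1.04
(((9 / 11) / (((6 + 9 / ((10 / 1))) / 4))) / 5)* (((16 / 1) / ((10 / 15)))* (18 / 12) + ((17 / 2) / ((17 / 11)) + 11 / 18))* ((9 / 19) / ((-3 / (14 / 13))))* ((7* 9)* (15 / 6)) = -6685560 / 62491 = -106.98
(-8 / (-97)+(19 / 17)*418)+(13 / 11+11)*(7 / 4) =17724601 / 36278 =488.58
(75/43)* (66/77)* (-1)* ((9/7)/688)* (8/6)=-0.00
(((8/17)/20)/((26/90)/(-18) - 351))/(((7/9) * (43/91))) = -2916/15987701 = -0.00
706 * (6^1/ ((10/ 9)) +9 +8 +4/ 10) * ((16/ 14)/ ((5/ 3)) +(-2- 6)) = -20603904/ 175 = -117736.59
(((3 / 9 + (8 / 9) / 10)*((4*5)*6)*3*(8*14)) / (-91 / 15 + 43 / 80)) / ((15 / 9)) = -2451456 / 1327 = -1847.37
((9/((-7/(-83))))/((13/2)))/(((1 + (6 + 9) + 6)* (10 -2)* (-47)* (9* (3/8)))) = -83/141141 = -0.00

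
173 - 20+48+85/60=2429/12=202.42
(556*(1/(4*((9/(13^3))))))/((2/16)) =2443064/9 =271451.56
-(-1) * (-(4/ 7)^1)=-4/ 7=-0.57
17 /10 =1.70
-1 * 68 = -68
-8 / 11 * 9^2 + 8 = -560 / 11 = -50.91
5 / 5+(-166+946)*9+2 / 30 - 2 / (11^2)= 12743206 / 1815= 7021.05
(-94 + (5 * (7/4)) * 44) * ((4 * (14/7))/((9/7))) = 5432/3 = 1810.67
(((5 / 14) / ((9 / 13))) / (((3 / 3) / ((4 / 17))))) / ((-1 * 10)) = -13 / 1071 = -0.01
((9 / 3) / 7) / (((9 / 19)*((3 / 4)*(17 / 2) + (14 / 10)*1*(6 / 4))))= 0.11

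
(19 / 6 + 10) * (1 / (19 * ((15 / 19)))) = 79 / 90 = 0.88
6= 6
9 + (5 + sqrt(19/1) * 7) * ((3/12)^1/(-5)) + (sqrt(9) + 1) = 51/4 - 7 * sqrt(19)/20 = 11.22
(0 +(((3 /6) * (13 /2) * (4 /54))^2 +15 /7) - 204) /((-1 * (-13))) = -4119125 /265356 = -15.52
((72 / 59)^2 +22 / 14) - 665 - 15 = -16494981 / 24367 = -676.94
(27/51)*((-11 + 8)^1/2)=-0.79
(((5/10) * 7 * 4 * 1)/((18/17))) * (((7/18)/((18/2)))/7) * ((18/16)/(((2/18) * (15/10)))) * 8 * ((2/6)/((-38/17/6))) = -2023/513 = -3.94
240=240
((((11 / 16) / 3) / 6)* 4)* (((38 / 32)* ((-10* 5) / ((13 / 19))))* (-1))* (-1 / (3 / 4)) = -99275 / 5616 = -17.68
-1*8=-8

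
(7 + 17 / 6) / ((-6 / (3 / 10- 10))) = 5723 / 360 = 15.90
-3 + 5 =2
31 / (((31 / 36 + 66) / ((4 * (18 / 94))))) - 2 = -186082 / 113129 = -1.64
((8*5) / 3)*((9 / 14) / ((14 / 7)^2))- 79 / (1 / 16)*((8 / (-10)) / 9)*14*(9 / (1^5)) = 495563 / 35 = 14158.94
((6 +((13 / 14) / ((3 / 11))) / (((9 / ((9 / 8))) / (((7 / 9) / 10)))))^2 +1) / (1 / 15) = 560.97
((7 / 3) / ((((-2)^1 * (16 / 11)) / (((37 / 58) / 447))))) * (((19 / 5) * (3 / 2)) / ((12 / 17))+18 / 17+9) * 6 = -35131019 / 282074880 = -0.12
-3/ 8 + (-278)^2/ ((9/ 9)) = 618269/ 8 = 77283.62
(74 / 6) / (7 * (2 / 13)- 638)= -0.02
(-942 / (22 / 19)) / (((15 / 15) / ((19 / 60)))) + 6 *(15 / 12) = -55027 / 220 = -250.12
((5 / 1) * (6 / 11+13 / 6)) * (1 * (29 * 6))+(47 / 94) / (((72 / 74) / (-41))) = 1852073 / 792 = 2338.48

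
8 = 8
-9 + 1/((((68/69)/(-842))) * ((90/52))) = -128174/255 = -502.64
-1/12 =-0.08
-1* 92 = -92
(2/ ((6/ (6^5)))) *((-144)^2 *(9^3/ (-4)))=-9795520512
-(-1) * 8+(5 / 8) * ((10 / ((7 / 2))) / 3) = 361 / 42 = 8.60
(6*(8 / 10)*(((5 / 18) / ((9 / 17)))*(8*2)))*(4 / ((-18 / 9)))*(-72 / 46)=8704 / 69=126.14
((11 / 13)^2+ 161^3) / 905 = 141056922 / 30589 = 4611.36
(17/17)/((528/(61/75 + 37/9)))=277/29700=0.01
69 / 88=0.78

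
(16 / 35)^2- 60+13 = -57319 / 1225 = -46.79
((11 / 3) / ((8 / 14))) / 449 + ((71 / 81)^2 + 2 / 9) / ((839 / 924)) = 3642134419 / 3295467828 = 1.11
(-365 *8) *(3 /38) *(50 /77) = -149.69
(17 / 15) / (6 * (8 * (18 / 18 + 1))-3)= 17 / 1395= 0.01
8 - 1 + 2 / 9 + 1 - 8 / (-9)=82 / 9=9.11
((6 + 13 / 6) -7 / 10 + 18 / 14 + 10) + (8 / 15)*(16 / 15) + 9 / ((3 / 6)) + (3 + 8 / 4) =66656 / 1575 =42.32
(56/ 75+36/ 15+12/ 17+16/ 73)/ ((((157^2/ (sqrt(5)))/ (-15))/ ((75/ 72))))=-236860 * sqrt(5)/ 91768227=-0.01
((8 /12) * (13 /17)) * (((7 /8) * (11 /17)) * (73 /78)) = 5621 /20808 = 0.27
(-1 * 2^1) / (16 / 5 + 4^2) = -5 / 48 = -0.10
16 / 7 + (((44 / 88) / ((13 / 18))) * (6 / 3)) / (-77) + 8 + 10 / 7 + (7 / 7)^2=12709 / 1001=12.70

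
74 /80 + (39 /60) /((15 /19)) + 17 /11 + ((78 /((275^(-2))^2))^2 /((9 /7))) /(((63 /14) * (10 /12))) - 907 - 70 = 90802477814225260414524513 /2200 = 41273853551920572915692.96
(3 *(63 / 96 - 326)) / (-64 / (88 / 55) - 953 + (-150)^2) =-10411 / 229408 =-0.05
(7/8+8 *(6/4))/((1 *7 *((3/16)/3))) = 206/7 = 29.43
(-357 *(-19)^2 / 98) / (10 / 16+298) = -4.40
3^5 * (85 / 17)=1215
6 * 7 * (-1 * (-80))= 3360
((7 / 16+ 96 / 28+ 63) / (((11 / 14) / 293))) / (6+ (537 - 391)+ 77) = 2194277 / 20152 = 108.89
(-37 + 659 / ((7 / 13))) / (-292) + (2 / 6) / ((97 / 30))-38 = -2079905 / 49567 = -41.96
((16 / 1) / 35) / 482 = 0.00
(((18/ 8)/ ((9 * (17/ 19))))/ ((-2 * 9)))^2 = 361/ 1498176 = 0.00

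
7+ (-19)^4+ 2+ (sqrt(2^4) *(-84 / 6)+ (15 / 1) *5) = 130349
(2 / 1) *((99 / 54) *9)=33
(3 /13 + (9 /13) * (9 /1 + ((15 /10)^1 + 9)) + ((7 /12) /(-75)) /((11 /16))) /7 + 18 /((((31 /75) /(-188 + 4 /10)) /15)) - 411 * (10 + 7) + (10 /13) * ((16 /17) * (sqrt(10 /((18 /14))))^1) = -258393322199 /1994850 + 160 * sqrt(70) /663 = -129528.18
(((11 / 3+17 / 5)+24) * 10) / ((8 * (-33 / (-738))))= 9553 / 11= 868.45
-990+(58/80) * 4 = -9871/10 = -987.10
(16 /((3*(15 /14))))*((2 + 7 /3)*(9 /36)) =728 /135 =5.39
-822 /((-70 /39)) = 16029 /35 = 457.97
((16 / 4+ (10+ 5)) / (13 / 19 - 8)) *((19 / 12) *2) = -6859 / 834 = -8.22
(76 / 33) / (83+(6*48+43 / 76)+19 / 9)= 0.01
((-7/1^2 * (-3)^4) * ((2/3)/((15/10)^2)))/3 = -56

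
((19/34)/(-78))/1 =-19/2652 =-0.01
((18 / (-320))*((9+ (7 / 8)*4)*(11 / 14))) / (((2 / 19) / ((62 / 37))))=-291555 / 33152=-8.79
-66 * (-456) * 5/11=13680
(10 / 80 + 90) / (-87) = -721 / 696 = -1.04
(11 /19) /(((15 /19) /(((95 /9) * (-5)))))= -1045 /27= -38.70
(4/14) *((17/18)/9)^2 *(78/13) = 289/15309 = 0.02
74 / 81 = 0.91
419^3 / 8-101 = 73559251 / 8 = 9194906.38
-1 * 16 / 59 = -0.27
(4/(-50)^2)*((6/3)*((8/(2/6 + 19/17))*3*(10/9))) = 272/4625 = 0.06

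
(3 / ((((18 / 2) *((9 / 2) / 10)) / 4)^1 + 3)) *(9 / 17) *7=2.77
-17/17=-1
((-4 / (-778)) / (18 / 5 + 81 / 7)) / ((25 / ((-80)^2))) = 17920 / 206559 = 0.09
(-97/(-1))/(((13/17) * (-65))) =-1649/845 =-1.95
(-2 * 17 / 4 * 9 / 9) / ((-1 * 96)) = 0.09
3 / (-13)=-3 / 13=-0.23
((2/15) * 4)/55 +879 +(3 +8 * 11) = 800258/825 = 970.01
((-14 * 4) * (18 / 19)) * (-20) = 20160 / 19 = 1061.05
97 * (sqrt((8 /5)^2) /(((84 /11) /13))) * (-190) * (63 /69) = -1054196 /23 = -45834.61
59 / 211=0.28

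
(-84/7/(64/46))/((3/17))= -48.88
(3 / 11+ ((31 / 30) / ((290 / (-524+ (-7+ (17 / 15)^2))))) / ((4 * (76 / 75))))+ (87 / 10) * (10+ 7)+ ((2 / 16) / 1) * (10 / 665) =45121300669 / 305474400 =147.71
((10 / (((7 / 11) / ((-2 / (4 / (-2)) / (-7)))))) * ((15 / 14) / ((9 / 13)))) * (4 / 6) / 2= -3575 / 3087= -1.16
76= 76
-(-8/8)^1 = 1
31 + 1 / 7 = 218 / 7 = 31.14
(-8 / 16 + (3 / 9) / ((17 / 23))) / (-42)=5 / 4284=0.00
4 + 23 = 27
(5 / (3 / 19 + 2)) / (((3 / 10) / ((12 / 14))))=1900 / 287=6.62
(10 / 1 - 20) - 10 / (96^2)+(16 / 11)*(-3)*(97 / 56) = -6230401 / 354816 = -17.56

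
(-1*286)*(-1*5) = 1430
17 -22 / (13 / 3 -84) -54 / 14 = 22450 / 1673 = 13.42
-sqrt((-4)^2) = -4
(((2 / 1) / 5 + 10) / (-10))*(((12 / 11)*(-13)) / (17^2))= 4056 / 79475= 0.05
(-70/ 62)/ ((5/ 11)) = -77/ 31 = -2.48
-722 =-722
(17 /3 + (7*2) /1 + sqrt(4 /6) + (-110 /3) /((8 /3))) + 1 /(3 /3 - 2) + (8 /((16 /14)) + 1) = sqrt(6) /3 + 155 /12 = 13.73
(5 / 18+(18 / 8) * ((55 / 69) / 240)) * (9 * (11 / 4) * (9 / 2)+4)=3488017 / 105984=32.91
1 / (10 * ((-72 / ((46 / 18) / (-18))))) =23 / 116640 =0.00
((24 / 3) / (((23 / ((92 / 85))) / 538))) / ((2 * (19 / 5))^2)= 21520 / 6137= 3.51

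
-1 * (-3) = 3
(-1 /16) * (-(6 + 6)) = 0.75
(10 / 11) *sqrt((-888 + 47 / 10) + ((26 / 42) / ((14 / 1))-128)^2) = sqrt(33471006055) / 1617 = 113.14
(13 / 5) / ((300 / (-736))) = -2392 / 375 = -6.38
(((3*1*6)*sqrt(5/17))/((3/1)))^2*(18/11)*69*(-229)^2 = 62693636.15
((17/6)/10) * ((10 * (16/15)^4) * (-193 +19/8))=-4247552/6075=-699.19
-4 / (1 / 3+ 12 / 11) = -132 / 47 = -2.81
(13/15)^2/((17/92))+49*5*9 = 8449673/3825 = 2209.06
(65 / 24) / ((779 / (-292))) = -4745 / 4674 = -1.02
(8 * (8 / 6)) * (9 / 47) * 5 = 480 / 47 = 10.21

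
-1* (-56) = 56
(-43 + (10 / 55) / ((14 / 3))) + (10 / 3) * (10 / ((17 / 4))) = -137908 / 3927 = -35.12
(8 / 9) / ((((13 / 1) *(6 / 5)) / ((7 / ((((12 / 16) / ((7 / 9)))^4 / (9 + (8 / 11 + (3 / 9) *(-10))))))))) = 18156938240 / 6155681103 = 2.95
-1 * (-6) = 6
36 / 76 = 9 / 19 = 0.47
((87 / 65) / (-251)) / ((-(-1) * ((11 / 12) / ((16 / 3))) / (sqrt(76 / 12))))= -1856 * sqrt(57) / 179465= -0.08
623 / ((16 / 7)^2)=30527 / 256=119.25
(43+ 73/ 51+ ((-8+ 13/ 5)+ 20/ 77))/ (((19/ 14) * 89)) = 1542962/ 4743255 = 0.33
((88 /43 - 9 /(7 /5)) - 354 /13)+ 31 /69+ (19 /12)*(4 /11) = -90844745 /2969967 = -30.59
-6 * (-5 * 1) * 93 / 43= 2790 / 43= 64.88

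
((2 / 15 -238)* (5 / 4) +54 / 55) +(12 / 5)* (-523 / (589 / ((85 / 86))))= -1247241736 / 4178955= -298.46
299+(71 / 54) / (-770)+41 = 14137129 / 41580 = 340.00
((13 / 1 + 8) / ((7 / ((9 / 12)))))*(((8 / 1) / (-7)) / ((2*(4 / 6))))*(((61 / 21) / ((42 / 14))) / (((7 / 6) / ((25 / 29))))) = -13725 / 9947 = -1.38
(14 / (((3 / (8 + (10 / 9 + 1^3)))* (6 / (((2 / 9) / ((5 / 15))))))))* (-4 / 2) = -2548 / 243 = -10.49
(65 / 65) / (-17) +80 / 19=1341 / 323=4.15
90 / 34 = 45 / 17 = 2.65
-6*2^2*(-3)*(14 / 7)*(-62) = -8928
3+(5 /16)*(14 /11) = 299 /88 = 3.40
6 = 6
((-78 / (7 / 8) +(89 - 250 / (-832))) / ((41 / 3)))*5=6885 / 119392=0.06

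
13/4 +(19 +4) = 105/4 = 26.25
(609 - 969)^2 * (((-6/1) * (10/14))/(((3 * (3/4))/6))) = -10368000/7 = -1481142.86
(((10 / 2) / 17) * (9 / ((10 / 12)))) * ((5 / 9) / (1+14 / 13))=130 / 153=0.85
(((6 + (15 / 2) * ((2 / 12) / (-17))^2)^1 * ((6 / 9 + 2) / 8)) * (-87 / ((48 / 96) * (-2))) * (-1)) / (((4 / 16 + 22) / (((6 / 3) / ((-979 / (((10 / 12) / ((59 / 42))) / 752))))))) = 42245315 / 3351673056336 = 0.00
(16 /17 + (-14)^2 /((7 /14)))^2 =44622400 /289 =154402.77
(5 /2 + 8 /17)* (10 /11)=505 /187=2.70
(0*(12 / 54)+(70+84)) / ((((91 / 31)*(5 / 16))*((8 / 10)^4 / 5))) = 2049.28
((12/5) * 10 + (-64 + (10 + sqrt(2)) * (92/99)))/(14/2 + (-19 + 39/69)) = 69920/26037 - 2116 * sqrt(2)/26037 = 2.57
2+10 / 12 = 17 / 6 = 2.83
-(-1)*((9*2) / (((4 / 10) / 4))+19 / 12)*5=10895 / 12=907.92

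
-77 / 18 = -4.28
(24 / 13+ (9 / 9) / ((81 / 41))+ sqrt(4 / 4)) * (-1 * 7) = -24710 / 1053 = -23.47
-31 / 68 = -0.46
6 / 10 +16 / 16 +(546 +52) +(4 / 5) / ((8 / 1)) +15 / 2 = 3036 / 5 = 607.20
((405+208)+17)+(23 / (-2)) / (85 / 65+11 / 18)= 280179 / 449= 624.01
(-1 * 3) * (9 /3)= -9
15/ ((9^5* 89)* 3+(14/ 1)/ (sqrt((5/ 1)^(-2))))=15/ 15766153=0.00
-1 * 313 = -313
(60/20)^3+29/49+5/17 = 23229/833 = 27.89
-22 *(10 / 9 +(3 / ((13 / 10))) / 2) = -5830 / 117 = -49.83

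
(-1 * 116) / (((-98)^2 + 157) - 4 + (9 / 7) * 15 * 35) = -29 / 2608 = -0.01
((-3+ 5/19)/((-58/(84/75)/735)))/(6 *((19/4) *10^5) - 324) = 0.00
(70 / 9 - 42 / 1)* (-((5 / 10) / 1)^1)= 154 / 9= 17.11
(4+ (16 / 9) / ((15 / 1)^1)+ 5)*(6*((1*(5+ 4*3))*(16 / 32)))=20927 / 45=465.04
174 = 174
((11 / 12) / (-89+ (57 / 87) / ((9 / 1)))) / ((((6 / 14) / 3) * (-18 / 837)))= 56637 / 16880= 3.36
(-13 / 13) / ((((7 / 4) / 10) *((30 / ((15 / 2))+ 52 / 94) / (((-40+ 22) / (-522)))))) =-940 / 21721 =-0.04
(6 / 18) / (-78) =-1 / 234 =-0.00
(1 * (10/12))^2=25/36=0.69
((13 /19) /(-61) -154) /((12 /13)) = -2320487 /13908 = -166.85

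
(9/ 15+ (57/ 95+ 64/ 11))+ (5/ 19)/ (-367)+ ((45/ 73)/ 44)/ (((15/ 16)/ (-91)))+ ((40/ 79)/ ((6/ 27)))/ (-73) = 12443977881/ 2211731005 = 5.63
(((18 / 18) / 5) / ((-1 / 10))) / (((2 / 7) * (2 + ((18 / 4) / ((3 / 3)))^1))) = -14 / 13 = -1.08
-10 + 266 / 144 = -587 / 72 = -8.15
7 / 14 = 1 / 2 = 0.50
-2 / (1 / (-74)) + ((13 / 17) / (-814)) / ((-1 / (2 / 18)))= 18432229 / 124542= 148.00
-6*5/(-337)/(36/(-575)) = -2875/2022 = -1.42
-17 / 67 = -0.25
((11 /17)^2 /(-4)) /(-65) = 121 /75140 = 0.00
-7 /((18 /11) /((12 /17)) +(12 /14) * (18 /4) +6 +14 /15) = -16170 /30281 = -0.53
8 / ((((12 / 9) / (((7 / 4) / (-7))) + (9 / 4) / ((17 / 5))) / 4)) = -6528 / 953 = -6.85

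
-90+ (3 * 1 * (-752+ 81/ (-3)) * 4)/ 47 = -13578/ 47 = -288.89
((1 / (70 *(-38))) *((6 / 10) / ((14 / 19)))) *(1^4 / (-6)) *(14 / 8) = 1 / 11200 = 0.00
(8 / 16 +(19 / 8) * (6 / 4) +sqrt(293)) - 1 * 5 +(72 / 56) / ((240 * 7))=-459 / 490 +sqrt(293)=16.18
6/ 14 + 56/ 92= 167/ 161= 1.04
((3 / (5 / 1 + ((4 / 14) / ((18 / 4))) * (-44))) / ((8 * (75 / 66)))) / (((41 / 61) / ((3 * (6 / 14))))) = 163053 / 569900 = 0.29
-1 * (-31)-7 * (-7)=80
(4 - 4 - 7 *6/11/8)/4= -21/176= -0.12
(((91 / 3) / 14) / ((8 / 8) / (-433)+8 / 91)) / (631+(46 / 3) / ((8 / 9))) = 1024478 / 26238567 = 0.04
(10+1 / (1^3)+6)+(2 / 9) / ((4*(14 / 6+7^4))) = 735421 / 43260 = 17.00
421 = 421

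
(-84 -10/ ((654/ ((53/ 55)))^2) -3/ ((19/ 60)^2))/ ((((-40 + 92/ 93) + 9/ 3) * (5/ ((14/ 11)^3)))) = 226303939430981188/ 173500221874706925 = 1.30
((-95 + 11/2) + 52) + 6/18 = -223/6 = -37.17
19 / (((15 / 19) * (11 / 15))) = 361 / 11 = 32.82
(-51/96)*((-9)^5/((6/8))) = 334611/8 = 41826.38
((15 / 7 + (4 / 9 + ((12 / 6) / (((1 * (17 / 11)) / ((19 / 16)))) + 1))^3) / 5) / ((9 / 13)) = 8.27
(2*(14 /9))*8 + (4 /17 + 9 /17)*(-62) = -3446 /153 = -22.52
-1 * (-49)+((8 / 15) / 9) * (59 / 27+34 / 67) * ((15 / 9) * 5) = 7374761 / 146529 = 50.33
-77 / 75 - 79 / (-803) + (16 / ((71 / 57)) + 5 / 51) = 873376483 / 72691575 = 12.01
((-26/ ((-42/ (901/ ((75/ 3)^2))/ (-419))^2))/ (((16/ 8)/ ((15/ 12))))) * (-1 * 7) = 1852767739693/ 78750000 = 23527.21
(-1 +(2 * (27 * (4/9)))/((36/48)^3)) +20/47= 23821/423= 56.31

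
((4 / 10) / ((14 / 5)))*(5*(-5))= -25 / 7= -3.57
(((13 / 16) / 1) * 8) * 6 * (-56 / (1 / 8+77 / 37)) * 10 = -6464640 / 653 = -9899.91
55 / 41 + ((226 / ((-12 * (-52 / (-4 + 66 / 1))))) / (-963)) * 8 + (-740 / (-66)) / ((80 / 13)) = 403385431 / 135505656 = 2.98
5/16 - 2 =-27/16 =-1.69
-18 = -18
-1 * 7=-7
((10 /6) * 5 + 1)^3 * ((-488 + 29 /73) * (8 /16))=-43410080 /219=-198219.54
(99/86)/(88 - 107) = -99/1634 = -0.06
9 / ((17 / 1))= 9 / 17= 0.53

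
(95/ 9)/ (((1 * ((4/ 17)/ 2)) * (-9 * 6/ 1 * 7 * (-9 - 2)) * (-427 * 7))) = -1615/ 223708716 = -0.00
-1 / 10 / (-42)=1 / 420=0.00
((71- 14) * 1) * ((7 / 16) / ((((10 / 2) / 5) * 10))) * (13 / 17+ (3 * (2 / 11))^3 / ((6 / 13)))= 10078341 / 3620320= 2.78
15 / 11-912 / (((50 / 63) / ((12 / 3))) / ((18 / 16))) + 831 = -1193136 / 275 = -4338.68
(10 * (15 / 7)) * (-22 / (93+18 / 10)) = -2750 / 553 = -4.97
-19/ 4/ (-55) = 19/ 220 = 0.09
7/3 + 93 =95.33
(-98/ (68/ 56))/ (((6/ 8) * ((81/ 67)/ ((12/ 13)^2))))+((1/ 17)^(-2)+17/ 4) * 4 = 85107647/ 77571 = 1097.16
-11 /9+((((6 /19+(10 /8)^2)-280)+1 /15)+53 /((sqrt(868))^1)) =-3820513 /13680+53 * sqrt(217) /434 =-277.48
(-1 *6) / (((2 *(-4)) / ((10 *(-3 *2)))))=-45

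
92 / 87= 1.06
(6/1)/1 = 6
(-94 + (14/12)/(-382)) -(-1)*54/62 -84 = -12585589/71052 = -177.13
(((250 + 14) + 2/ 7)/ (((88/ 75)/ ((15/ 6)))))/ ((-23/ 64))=-2775000/ 1771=-1566.91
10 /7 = 1.43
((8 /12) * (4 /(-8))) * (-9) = 3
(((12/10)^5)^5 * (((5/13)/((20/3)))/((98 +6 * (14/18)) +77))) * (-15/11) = -191904444202025484288/4594147205352783203125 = -0.04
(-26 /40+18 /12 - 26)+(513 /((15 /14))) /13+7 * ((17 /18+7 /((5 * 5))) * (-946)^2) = 89744102977 /11700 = 7670436.15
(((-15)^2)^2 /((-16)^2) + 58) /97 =2.64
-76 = -76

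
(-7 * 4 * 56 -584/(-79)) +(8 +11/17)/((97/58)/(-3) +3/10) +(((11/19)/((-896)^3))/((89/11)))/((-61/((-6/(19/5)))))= -1509168586908441260457/946666675876397056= -1594.19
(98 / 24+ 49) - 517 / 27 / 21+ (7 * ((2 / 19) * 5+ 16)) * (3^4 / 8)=13180487 / 10773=1223.47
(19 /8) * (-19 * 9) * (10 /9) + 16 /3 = -5351 /12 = -445.92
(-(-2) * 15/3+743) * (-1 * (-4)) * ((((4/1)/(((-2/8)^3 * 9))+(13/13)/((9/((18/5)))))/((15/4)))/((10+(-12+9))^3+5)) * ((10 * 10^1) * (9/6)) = -2534096/261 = -9709.18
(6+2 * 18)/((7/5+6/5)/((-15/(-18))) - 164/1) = -525/2011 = -0.26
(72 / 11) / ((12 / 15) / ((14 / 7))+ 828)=180 / 22781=0.01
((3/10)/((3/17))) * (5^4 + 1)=5321/5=1064.20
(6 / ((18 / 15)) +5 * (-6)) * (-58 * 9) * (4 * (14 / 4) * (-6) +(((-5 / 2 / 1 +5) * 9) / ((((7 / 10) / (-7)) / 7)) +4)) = -21597750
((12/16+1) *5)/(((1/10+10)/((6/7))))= 75/101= 0.74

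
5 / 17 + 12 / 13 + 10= 2479 / 221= 11.22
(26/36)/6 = 13/108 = 0.12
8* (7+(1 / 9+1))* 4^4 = 16611.56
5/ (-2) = -5/ 2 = -2.50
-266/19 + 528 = 514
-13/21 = -0.62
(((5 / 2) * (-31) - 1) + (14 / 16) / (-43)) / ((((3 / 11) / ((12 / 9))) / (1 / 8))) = -297121 / 6192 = -47.98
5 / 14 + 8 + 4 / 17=2045 / 238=8.59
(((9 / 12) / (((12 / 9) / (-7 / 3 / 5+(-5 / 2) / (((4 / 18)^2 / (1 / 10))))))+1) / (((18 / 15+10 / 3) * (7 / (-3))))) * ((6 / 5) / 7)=72927 / 2132480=0.03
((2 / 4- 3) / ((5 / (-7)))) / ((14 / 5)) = 5 / 4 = 1.25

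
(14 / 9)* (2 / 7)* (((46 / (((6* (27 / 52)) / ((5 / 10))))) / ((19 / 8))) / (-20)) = -4784 / 69255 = -0.07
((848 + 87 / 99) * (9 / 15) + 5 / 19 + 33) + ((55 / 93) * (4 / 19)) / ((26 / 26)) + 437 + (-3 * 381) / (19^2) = 976.55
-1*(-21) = 21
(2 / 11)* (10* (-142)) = -2840 / 11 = -258.18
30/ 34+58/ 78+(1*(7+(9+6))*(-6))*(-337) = 29493970/ 663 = 44485.63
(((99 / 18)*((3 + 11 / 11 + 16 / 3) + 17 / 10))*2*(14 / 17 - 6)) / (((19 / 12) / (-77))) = 49342832 / 1615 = 30552.84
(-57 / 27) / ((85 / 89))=-1691 / 765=-2.21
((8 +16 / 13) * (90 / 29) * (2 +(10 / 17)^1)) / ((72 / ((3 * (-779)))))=-15424200 / 6409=-2406.65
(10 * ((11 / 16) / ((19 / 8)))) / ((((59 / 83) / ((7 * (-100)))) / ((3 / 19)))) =-9586500 / 21299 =-450.09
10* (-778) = -7780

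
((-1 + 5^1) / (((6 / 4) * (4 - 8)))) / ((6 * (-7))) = 1 / 63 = 0.02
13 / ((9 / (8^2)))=832 / 9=92.44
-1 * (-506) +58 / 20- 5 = 5039 / 10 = 503.90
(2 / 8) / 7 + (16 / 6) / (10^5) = 4691 / 131250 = 0.04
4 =4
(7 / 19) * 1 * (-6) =-2.21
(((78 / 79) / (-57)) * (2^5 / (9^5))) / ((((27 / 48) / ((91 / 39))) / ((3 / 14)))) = -6656 / 797692941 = -0.00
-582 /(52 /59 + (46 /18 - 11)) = 154521 /2008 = 76.95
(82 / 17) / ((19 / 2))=164 / 323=0.51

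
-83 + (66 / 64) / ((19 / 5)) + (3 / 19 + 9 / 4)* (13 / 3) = -43955 / 608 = -72.29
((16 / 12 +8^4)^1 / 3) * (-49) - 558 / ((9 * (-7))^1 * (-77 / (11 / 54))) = -66923.13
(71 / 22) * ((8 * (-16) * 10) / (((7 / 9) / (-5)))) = 2044800 / 77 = 26555.84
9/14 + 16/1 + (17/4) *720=43073/14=3076.64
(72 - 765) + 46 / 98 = -33934 / 49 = -692.53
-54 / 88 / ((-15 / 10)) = 9 / 22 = 0.41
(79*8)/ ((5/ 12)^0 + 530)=632/ 531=1.19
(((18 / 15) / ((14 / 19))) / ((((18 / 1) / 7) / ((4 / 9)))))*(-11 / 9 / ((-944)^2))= -209 / 541365120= -0.00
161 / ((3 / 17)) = 2737 / 3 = 912.33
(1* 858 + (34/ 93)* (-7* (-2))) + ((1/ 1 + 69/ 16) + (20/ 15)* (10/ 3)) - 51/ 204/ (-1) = 3897631/ 4464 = 873.13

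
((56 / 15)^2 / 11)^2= 9834496 / 6125625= 1.61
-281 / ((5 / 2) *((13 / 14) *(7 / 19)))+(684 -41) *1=20439 / 65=314.45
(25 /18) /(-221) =-25 /3978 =-0.01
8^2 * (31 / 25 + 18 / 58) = 71936 / 725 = 99.22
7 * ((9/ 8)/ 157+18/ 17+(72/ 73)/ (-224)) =11582829/ 1558696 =7.43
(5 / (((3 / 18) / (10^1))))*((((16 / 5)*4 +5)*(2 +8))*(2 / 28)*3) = 80100 / 7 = 11442.86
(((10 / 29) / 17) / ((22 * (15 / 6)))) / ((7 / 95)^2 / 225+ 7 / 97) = 0.01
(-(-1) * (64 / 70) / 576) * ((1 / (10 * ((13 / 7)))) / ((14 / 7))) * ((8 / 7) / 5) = 1 / 102375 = 0.00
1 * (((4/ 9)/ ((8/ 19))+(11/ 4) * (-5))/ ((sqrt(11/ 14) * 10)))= -1.43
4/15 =0.27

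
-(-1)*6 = 6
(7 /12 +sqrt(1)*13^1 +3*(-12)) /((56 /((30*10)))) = -120.09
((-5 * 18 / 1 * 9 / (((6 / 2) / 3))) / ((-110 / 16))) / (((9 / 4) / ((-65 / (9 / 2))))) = -8320 / 11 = -756.36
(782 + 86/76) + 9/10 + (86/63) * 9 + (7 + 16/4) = 536866/665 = 807.32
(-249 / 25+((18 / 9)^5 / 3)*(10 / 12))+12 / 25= -133 / 225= -0.59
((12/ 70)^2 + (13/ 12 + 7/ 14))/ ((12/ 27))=71121/ 19600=3.63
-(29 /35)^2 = -841 /1225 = -0.69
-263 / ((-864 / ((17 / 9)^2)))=1.09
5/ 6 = 0.83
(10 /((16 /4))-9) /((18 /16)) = -5.78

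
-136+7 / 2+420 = 575 / 2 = 287.50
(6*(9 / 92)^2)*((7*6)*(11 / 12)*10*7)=654885 / 4232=154.75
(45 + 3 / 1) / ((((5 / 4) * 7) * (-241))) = -192 / 8435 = -0.02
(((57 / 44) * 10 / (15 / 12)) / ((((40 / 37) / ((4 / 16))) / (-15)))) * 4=-6327 / 44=-143.80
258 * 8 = 2064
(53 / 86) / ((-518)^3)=-53 / 11953297552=-0.00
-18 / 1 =-18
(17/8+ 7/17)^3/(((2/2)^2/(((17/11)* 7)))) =287445375/1627648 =176.60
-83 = -83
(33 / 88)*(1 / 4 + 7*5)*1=423 / 32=13.22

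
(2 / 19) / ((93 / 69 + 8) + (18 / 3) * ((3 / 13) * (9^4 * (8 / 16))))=299 / 12928759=0.00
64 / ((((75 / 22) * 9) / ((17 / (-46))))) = -0.77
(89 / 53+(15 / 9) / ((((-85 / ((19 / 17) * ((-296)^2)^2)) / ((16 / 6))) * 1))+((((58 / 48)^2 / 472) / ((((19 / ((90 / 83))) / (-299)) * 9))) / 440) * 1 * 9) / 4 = -129626156046737078674615 / 1155799641858048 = -112152791.32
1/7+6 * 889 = 37339/7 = 5334.14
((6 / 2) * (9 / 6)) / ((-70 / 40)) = -18 / 7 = -2.57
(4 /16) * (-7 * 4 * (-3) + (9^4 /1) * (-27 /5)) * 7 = -61854.45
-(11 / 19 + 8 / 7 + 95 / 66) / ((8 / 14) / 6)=-27749 / 836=-33.19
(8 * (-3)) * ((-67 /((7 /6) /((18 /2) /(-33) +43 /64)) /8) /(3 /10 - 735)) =-0.09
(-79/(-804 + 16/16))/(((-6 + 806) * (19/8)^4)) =0.00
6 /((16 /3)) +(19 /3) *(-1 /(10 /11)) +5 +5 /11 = -511 /1320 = -0.39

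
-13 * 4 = -52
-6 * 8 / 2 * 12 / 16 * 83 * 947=-1414818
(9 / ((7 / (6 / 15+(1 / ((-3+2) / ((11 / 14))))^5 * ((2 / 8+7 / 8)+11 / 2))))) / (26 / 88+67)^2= -1374291017 / 3056266898160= -0.00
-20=-20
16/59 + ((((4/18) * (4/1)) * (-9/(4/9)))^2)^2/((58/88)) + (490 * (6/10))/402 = 18258800559/114637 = 159274.93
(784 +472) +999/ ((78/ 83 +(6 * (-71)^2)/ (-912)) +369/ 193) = 1223.04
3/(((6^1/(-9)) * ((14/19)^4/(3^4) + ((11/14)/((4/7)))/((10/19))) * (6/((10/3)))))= -2111200200/2209277489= -0.96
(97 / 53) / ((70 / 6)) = 291 / 1855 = 0.16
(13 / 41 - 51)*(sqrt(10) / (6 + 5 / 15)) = -6234*sqrt(10) / 779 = -25.31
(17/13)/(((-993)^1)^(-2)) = 16762833/13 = 1289448.69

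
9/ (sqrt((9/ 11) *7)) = 3 *sqrt(77)/ 7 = 3.76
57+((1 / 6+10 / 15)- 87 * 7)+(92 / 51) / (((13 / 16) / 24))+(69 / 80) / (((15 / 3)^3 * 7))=-23106639253 / 46410000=-497.88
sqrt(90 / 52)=3 * sqrt(130) / 26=1.32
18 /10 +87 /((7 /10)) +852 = 34233 /35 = 978.09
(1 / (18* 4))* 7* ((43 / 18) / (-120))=-301 / 155520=-0.00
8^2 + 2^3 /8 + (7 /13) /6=5077 /78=65.09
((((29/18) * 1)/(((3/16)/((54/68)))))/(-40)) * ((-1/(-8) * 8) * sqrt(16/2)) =-29 * sqrt(2)/85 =-0.48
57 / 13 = 4.38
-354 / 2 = -177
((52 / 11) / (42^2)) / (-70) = -13 / 339570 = -0.00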